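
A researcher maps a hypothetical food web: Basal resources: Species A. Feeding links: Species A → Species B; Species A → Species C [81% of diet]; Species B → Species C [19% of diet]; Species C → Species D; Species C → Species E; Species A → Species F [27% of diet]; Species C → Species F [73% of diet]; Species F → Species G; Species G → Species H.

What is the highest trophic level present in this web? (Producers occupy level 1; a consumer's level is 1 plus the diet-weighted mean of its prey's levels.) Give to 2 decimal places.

4.87

Species B: 1 + 1 = 2
Species C: 1 + (0.81×1 + 0.19×2) = 2.19
Species D: 1 + 2.19 = 3.19
Species E: 1 + 2.19 = 3.19
Species F: 1 + (0.27×1 + 0.73×2.19) = 2.8687
Species G: 1 + 2.8687 = 3.8687
Species H: 1 + 3.8687 = 4.8687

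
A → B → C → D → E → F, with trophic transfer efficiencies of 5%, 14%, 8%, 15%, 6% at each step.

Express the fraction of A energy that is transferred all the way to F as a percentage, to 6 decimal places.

0.000504%

Product of link efficiencies: 0.05 × 0.14 × 0.08 × 0.15 × 0.06 = 0.00000504
As a percentage: 0.00000504 × 100 = 0.000504%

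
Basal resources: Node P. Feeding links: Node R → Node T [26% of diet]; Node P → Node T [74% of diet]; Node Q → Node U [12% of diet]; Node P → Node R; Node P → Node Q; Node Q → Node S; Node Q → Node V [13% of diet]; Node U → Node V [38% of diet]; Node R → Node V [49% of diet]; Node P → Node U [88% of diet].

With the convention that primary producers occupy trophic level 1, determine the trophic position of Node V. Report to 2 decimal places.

3.05

Node Q: 1 + 1 = 2
Node R: 1 + 1 = 2
Node S: 1 + 2 = 3
Node T: 1 + (0.26×2 + 0.74×1) = 2.26
Node U: 1 + (0.88×1 + 0.12×2) = 2.12
Node V: 1 + (0.38×2.12 + 0.13×2 + 0.49×2) = 3.0456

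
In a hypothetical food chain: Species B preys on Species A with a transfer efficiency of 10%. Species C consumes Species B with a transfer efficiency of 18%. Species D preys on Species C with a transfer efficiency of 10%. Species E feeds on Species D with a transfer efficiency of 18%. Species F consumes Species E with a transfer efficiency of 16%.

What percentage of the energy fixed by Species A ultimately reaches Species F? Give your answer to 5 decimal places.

0.00518%

Product of link efficiencies: 0.1 × 0.18 × 0.1 × 0.18 × 0.16 = 0.00005184
As a percentage: 0.00005184 × 100 = 0.00518%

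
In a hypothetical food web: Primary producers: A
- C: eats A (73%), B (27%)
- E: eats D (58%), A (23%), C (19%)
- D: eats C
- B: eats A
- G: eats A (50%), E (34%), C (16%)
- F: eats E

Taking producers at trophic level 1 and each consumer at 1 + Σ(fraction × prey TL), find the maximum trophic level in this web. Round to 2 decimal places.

4.56

B: 1 + 1 = 2
C: 1 + (0.73×1 + 0.27×2) = 2.27
D: 1 + 2.27 = 3.27
E: 1 + (0.58×3.27 + 0.23×1 + 0.19×2.27) = 3.5579
F: 1 + 3.5579 = 4.5579
G: 1 + (0.5×1 + 0.34×3.5579 + 0.16×2.27) = 3.072886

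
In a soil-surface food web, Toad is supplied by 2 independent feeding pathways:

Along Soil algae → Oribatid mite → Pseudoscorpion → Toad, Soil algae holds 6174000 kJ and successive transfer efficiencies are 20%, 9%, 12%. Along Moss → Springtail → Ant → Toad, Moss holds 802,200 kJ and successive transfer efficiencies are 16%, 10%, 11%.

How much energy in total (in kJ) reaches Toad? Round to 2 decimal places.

14747.71 kJ

Via Soil algae: 6174000 × 0.2 × 0.09 × 0.12 = 13335.84 kJ
Via Moss: 802200 × 0.16 × 0.1 × 0.11 = 1411.872 kJ
Total at Toad: 13335.84 + 1411.872 = 14747.712 kJ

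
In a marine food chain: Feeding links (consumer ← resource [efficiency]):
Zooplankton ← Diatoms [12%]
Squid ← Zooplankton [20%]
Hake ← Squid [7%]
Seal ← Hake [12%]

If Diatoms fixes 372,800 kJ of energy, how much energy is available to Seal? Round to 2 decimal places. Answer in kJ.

75.16 kJ

Zooplankton: 372800 × 0.12 = 44736 kJ
Squid: 44736 × 0.2 = 8947.2 kJ
Hake: 8947.2 × 0.07 = 626.304 kJ
Seal: 626.304 × 0.12 = 75.15648 kJ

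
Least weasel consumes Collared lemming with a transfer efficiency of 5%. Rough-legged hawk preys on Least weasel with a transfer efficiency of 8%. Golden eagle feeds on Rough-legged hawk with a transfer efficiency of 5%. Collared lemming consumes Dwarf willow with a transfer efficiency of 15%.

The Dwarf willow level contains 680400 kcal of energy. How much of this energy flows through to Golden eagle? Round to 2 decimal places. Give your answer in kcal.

20.41 kcal

Collared lemming: 680400 × 0.15 = 102060 kcal
Least weasel: 102060 × 0.05 = 5103 kcal
Rough-legged hawk: 5103 × 0.08 = 408.24 kcal
Golden eagle: 408.24 × 0.05 = 20.412 kcal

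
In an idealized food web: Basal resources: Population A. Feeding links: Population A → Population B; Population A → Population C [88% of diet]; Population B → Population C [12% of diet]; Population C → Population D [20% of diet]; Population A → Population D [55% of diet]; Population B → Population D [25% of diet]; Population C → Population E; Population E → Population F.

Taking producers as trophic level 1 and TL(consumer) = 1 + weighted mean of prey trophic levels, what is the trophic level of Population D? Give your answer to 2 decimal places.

Population B: 1 + 1 = 2
Population C: 1 + (0.88×1 + 0.12×2) = 2.12
Population D: 1 + (0.2×2.12 + 0.55×1 + 0.25×2) = 2.474
Population E: 1 + 2.12 = 3.12
Population F: 1 + 3.12 = 4.12

2.47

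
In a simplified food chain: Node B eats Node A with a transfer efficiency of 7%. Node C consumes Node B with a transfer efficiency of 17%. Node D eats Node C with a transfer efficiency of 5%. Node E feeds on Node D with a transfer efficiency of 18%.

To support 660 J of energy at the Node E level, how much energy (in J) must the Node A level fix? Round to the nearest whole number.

Cumulative transfer efficiency: 0.07 × 0.17 × 0.05 × 0.18 = 0.0001071
Node A energy = 660 / 0.0001071 = 6162465 J

6162465 J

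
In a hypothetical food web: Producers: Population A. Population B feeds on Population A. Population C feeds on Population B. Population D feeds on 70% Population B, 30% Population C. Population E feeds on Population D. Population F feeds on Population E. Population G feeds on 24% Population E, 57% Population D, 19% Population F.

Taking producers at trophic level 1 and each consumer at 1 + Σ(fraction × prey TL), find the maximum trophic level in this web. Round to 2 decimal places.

Population B: 1 + 1 = 2
Population C: 1 + 2 = 3
Population D: 1 + (0.7×2 + 0.3×3) = 3.3
Population E: 1 + 3.3 = 4.3
Population F: 1 + 4.3 = 5.3
Population G: 1 + (0.24×4.3 + 0.57×3.3 + 0.19×5.3) = 4.92

5.30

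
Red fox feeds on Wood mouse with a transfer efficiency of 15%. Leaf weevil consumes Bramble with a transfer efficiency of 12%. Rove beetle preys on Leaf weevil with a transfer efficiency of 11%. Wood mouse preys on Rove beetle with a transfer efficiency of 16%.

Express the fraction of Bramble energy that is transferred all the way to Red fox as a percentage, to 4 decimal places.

0.0317%

Product of link efficiencies: 0.12 × 0.11 × 0.16 × 0.15 = 0.0003168
As a percentage: 0.0003168 × 100 = 0.0317%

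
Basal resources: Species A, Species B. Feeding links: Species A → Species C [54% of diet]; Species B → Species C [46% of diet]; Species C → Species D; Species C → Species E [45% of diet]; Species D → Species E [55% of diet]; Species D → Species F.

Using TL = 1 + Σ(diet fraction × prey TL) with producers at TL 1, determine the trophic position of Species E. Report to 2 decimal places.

Species C: 1 + (0.54×1 + 0.46×1) = 2
Species D: 1 + 2 = 3
Species E: 1 + (0.45×2 + 0.55×3) = 3.55
Species F: 1 + 3 = 4

3.55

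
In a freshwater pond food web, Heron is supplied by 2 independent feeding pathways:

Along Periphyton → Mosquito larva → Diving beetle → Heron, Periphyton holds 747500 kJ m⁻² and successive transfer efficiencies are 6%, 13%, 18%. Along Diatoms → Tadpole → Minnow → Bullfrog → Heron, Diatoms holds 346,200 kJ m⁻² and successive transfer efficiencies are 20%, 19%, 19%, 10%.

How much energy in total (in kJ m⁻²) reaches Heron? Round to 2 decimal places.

1299.45 kJ m⁻²

Via Periphyton: 747500 × 0.06 × 0.13 × 0.18 = 1049.49 kJ m⁻²
Via Diatoms: 346200 × 0.2 × 0.19 × 0.19 × 0.1 = 249.9564 kJ m⁻²
Total at Heron: 1049.49 + 249.9564 = 1299.4464 kJ m⁻²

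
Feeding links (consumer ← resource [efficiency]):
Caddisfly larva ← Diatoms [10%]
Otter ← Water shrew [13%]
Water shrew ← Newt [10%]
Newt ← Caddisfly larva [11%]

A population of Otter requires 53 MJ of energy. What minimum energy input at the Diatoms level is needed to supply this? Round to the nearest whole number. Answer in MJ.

370629 MJ

Cumulative transfer efficiency: 0.1 × 0.11 × 0.1 × 0.13 = 0.000143
Diatoms energy = 53 / 0.000143 = 370629 MJ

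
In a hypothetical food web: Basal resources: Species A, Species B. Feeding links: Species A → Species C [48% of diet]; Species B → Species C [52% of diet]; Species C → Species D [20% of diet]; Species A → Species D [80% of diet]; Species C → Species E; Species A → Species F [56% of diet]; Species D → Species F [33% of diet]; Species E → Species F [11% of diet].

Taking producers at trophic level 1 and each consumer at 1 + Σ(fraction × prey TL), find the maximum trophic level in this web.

3

Species C: 1 + (0.48×1 + 0.52×1) = 2
Species D: 1 + (0.2×2 + 0.8×1) = 2.2
Species E: 1 + 2 = 3
Species F: 1 + (0.56×1 + 0.33×2.2 + 0.11×3) = 2.616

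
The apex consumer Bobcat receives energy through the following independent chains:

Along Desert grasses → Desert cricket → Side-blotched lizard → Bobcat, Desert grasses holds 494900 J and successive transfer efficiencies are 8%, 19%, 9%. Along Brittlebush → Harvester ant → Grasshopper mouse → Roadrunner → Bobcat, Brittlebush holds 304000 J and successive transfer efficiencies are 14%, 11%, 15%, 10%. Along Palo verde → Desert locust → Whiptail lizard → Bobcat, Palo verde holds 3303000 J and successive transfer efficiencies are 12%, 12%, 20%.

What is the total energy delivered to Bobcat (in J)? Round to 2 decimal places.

Via Desert grasses: 494900 × 0.08 × 0.19 × 0.09 = 677.0232 J
Via Brittlebush: 304000 × 0.14 × 0.11 × 0.15 × 0.1 = 70.224 J
Via Palo verde: 3303000 × 0.12 × 0.12 × 0.2 = 9512.64 J
Total at Bobcat: 677.0232 + 70.224 + 9512.64 = 10259.8872 J

10259.89 J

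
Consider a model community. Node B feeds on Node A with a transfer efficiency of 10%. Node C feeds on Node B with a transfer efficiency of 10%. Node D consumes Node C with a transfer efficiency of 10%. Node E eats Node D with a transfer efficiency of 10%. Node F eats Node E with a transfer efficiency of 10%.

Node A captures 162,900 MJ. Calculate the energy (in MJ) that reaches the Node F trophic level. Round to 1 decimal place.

Node B: 162900 × 0.1 = 16290 MJ
Node C: 16290 × 0.1 = 1629 MJ
Node D: 1629 × 0.1 = 162.9 MJ
Node E: 162.9 × 0.1 = 16.29 MJ
Node F: 16.29 × 0.1 = 1.629 MJ

1.6 MJ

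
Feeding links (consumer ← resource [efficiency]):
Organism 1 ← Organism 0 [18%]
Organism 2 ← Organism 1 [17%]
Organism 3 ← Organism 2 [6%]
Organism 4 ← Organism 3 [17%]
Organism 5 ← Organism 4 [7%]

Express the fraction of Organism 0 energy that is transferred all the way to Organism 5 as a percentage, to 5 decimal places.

Product of link efficiencies: 0.18 × 0.17 × 0.06 × 0.17 × 0.07 = 0.0000218484
As a percentage: 0.0000218484 × 100 = 0.00218%

0.00218%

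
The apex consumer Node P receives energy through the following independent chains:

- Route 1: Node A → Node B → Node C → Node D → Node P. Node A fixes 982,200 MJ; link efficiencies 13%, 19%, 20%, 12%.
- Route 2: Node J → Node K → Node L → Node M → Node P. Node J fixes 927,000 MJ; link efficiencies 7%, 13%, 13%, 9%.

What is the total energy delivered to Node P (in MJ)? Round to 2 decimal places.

Route 1: 982200 × 0.13 × 0.19 × 0.2 × 0.12 = 582.24816 MJ
Route 2: 927000 × 0.07 × 0.13 × 0.13 × 0.09 = 98.69769 MJ
Total at Node P: 582.24816 + 98.69769 = 680.94585 MJ

680.95 MJ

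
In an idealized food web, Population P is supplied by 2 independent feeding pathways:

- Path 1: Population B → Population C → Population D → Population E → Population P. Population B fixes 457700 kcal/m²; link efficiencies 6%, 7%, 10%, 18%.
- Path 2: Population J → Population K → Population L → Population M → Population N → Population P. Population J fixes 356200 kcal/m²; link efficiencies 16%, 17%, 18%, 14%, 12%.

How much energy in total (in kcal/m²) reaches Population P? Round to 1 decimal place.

Path 1: 457700 × 0.06 × 0.07 × 0.1 × 0.18 = 34.60212 kcal/m²
Path 2: 356200 × 0.16 × 0.17 × 0.18 × 0.14 × 0.12 = 29.29844736 kcal/m²
Total at Population P: 34.60212 + 29.29844736 = 63.90056736 kcal/m²

63.9 kcal/m²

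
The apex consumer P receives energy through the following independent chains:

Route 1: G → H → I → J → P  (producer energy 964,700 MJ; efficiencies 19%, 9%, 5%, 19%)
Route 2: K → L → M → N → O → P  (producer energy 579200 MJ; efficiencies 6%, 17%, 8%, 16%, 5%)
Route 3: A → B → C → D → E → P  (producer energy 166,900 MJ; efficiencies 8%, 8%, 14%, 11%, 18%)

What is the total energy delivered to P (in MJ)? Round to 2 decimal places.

Route 1: 964700 × 0.19 × 0.09 × 0.05 × 0.19 = 156.715515 MJ
Route 2: 579200 × 0.06 × 0.17 × 0.08 × 0.16 × 0.05 = 3.7810176 MJ
Route 3: 166900 × 0.08 × 0.08 × 0.14 × 0.11 × 0.18 = 2.96093952 MJ
Total at P: 156.715515 + 3.7810176 + 2.96093952 = 163.45747212 MJ

163.46 MJ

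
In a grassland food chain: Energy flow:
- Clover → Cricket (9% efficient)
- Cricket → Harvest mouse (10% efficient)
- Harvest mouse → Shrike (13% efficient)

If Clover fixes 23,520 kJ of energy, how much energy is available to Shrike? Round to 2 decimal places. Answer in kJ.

Cricket: 23520 × 0.09 = 2116.8 kJ
Harvest mouse: 2116.8 × 0.1 = 211.68 kJ
Shrike: 211.68 × 0.13 = 27.5184 kJ

27.52 kJ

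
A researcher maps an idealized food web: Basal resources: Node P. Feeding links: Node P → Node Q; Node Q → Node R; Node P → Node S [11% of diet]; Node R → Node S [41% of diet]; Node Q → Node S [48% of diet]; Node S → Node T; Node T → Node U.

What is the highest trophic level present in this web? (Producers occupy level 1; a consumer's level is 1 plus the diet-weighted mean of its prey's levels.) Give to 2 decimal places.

5.30

Node Q: 1 + 1 = 2
Node R: 1 + 2 = 3
Node S: 1 + (0.11×1 + 0.41×3 + 0.48×2) = 3.3
Node T: 1 + 3.3 = 4.3
Node U: 1 + 4.3 = 5.3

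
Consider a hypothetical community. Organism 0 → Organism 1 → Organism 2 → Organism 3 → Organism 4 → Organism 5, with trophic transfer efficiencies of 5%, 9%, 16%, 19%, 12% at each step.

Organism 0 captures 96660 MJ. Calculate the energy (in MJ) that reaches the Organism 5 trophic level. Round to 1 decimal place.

Organism 1: 96660 × 0.05 = 4833 MJ
Organism 2: 4833 × 0.09 = 434.97 MJ
Organism 3: 434.97 × 0.16 = 69.5952 MJ
Organism 4: 69.5952 × 0.19 = 13.223088 MJ
Organism 5: 13.223088 × 0.12 = 1.58677056 MJ

1.6 MJ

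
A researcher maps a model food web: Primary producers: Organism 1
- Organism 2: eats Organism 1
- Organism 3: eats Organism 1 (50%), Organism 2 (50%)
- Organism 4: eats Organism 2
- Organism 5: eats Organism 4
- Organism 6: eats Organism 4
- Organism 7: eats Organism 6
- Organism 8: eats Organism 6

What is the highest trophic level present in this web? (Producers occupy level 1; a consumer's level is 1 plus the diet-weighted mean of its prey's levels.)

5

Organism 2: 1 + 1 = 2
Organism 3: 1 + (0.5×1 + 0.5×2) = 2.5
Organism 4: 1 + 2 = 3
Organism 5: 1 + 3 = 4
Organism 6: 1 + 3 = 4
Organism 7: 1 + 4 = 5
Organism 8: 1 + 4 = 5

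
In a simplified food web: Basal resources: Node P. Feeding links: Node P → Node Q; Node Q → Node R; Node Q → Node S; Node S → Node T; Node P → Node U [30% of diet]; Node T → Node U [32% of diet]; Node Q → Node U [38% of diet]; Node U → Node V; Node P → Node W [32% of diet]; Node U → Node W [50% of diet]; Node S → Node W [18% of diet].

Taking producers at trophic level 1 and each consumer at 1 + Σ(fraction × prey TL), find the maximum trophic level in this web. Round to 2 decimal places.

Node Q: 1 + 1 = 2
Node R: 1 + 2 = 3
Node S: 1 + 2 = 3
Node T: 1 + 3 = 4
Node U: 1 + (0.3×1 + 0.32×4 + 0.38×2) = 3.34
Node V: 1 + 3.34 = 4.34
Node W: 1 + (0.32×1 + 0.5×3.34 + 0.18×3) = 3.53

4.34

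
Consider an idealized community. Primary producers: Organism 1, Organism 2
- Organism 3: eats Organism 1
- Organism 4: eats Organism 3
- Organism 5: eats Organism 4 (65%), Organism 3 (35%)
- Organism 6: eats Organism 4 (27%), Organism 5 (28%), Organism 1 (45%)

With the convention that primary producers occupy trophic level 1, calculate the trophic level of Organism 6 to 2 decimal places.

3.28

Organism 3: 1 + 1 = 2
Organism 4: 1 + 2 = 3
Organism 5: 1 + (0.65×3 + 0.35×2) = 3.65
Organism 6: 1 + (0.27×3 + 0.28×3.65 + 0.45×1) = 3.282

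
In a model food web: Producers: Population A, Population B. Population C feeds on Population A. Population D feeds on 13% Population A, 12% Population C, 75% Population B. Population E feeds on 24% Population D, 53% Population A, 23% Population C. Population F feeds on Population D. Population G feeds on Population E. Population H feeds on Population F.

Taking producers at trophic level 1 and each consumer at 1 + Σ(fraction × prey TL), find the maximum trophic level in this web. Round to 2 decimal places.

4.12

Population C: 1 + 1 = 2
Population D: 1 + (0.13×1 + 0.12×2 + 0.75×1) = 2.12
Population E: 1 + (0.24×2.12 + 0.53×1 + 0.23×2) = 2.4988
Population F: 1 + 2.12 = 3.12
Population G: 1 + 2.4988 = 3.4988
Population H: 1 + 3.12 = 4.12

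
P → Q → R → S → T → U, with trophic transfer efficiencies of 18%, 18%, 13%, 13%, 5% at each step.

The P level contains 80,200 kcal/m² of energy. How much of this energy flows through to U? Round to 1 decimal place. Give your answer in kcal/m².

2.2 kcal/m²

Q: 80200 × 0.18 = 14436 kcal/m²
R: 14436 × 0.18 = 2598.48 kcal/m²
S: 2598.48 × 0.13 = 337.8024 kcal/m²
T: 337.8024 × 0.13 = 43.914312 kcal/m²
U: 43.914312 × 0.05 = 2.1957156 kcal/m²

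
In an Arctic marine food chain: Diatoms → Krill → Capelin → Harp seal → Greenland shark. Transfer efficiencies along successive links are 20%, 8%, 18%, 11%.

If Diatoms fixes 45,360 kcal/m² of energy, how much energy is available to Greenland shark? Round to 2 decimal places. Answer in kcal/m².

Krill: 45360 × 0.2 = 9072 kcal/m²
Capelin: 9072 × 0.08 = 725.76 kcal/m²
Harp seal: 725.76 × 0.18 = 130.6368 kcal/m²
Greenland shark: 130.6368 × 0.11 = 14.370048 kcal/m²

14.37 kcal/m²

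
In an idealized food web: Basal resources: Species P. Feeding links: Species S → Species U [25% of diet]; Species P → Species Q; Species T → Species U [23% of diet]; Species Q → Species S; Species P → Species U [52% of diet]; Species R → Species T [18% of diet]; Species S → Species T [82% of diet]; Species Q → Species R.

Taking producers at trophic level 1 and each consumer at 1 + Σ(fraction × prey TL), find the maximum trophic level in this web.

4

Species Q: 1 + 1 = 2
Species R: 1 + 2 = 3
Species S: 1 + 2 = 3
Species T: 1 + (0.82×3 + 0.18×3) = 4
Species U: 1 + (0.52×1 + 0.23×4 + 0.25×3) = 3.19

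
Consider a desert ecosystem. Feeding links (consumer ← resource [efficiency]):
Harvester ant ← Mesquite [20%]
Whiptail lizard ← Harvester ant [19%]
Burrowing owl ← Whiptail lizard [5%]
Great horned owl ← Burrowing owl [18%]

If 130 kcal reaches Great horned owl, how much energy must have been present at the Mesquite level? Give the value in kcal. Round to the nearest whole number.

Cumulative transfer efficiency: 0.2 × 0.19 × 0.05 × 0.18 = 0.000342
Mesquite energy = 130 / 0.000342 = 380117 kcal

380117 kcal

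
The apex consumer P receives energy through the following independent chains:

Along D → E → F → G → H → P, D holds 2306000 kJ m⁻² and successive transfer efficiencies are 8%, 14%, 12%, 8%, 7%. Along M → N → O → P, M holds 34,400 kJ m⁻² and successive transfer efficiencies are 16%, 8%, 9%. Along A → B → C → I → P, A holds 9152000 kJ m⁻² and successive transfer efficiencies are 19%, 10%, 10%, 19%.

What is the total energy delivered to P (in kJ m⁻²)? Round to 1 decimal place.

Via D: 2306000 × 0.08 × 0.14 × 0.12 × 0.08 × 0.07 = 17.3558784 kJ m⁻²
Via M: 34400 × 0.16 × 0.08 × 0.09 = 39.6288 kJ m⁻²
Via A: 9152000 × 0.19 × 0.1 × 0.1 × 0.19 = 3303.872 kJ m⁻²
Total at P: 17.3558784 + 39.6288 + 3303.872 = 3360.8566784 kJ m⁻²

3360.9 kJ m⁻²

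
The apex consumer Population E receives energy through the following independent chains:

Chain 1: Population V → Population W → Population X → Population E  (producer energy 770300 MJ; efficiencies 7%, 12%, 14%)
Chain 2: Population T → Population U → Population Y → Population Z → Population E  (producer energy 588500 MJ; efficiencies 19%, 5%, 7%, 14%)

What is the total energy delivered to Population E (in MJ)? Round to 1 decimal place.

960.7 MJ

Chain 1: 770300 × 0.07 × 0.12 × 0.14 = 905.8728 MJ
Chain 2: 588500 × 0.19 × 0.05 × 0.07 × 0.14 = 54.78935 MJ
Total at Population E: 905.8728 + 54.78935 = 960.66215 MJ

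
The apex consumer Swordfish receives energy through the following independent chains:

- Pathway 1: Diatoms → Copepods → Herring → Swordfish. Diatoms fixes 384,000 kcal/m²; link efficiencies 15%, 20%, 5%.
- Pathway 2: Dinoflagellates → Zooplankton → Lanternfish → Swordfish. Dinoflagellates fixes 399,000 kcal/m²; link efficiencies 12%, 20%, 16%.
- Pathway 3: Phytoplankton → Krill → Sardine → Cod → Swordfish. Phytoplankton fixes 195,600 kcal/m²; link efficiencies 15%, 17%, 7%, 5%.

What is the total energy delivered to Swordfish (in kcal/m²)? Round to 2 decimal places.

Pathway 1: 384000 × 0.15 × 0.2 × 0.05 = 576 kcal/m²
Pathway 2: 399000 × 0.12 × 0.2 × 0.16 = 1532.16 kcal/m²
Pathway 3: 195600 × 0.15 × 0.17 × 0.07 × 0.05 = 17.4573 kcal/m²
Total at Swordfish: 576 + 1532.16 + 17.4573 = 2125.6173 kcal/m²

2125.62 kcal/m²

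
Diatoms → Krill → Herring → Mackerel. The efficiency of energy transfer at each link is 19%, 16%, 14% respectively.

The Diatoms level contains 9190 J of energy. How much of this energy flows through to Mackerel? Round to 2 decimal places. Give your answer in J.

39.11 J

Krill: 9190 × 0.19 = 1746.1 J
Herring: 1746.1 × 0.16 = 279.376 J
Mackerel: 279.376 × 0.14 = 39.11264 J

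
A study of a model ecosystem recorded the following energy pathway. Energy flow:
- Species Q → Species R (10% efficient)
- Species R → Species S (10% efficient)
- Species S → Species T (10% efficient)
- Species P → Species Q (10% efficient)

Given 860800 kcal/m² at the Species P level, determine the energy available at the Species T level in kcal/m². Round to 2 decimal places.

Species Q: 860800 × 0.1 = 86080 kcal/m²
Species R: 86080 × 0.1 = 8608 kcal/m²
Species S: 8608 × 0.1 = 860.8 kcal/m²
Species T: 860.8 × 0.1 = 86.08 kcal/m²

86.08 kcal/m²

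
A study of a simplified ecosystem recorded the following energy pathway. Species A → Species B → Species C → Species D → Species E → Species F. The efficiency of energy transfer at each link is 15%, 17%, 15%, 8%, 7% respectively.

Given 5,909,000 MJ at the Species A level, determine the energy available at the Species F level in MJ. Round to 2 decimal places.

Species B: 5909000 × 0.15 = 886350 MJ
Species C: 886350 × 0.17 = 150679.5 MJ
Species D: 150679.5 × 0.15 = 22601.925 MJ
Species E: 22601.925 × 0.08 = 1808.154 MJ
Species F: 1808.154 × 0.07 = 126.57078 MJ

126.57 MJ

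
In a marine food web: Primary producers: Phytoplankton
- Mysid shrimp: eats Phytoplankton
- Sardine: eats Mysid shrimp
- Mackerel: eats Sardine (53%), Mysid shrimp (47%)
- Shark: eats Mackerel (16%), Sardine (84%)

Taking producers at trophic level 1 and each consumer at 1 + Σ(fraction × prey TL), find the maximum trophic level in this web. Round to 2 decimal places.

4.08

Mysid shrimp: 1 + 1 = 2
Sardine: 1 + 2 = 3
Mackerel: 1 + (0.53×3 + 0.47×2) = 3.53
Shark: 1 + (0.16×3.53 + 0.84×3) = 4.0848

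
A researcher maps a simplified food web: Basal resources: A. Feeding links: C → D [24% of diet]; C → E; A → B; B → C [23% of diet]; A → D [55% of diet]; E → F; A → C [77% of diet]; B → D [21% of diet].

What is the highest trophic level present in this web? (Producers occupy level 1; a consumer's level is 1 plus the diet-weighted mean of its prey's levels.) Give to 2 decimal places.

B: 1 + 1 = 2
C: 1 + (0.23×2 + 0.77×1) = 2.23
D: 1 + (0.55×1 + 0.24×2.23 + 0.21×2) = 2.5052
E: 1 + 2.23 = 3.23
F: 1 + 3.23 = 4.23

4.23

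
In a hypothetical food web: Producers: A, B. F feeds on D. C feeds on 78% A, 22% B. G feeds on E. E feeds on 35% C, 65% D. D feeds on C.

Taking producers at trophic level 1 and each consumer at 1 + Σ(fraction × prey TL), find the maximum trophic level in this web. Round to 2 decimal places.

4.65

C: 1 + (0.78×1 + 0.22×1) = 2
D: 1 + 2 = 3
E: 1 + (0.35×2 + 0.65×3) = 3.65
F: 1 + 3 = 4
G: 1 + 3.65 = 4.65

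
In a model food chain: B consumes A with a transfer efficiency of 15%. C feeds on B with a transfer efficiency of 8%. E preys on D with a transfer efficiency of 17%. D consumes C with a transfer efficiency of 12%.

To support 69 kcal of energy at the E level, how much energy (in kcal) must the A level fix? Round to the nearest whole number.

Cumulative transfer efficiency: 0.15 × 0.08 × 0.12 × 0.17 = 0.0002448
A energy = 69 / 0.0002448 = 281863 kcal

281863 kcal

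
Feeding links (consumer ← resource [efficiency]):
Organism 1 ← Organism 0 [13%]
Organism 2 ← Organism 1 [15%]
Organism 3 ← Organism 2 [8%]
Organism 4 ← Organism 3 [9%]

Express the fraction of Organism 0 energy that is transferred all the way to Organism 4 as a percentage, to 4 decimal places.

0.0140%

Product of link efficiencies: 0.13 × 0.15 × 0.08 × 0.09 = 0.0001404
As a percentage: 0.0001404 × 100 = 0.0140%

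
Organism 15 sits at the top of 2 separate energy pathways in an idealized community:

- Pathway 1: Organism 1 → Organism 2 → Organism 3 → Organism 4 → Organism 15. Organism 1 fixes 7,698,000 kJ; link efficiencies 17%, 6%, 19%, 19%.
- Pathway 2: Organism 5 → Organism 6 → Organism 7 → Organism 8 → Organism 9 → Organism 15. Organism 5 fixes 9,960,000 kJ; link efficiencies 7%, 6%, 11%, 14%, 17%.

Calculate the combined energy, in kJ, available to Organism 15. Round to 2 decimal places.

2944.07 kJ

Pathway 1: 7698000 × 0.17 × 0.06 × 0.19 × 0.19 = 2834.55756 kJ
Pathway 2: 9960000 × 0.07 × 0.06 × 0.11 × 0.14 × 0.17 = 109.516176 kJ
Total at Organism 15: 2834.55756 + 109.516176 = 2944.073736 kJ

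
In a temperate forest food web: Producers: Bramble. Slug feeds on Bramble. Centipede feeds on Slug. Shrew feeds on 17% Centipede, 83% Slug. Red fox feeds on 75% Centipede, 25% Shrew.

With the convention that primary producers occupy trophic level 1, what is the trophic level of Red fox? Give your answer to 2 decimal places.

Slug: 1 + 1 = 2
Centipede: 1 + 2 = 3
Shrew: 1 + (0.17×3 + 0.83×2) = 3.17
Red fox: 1 + (0.75×3 + 0.25×3.17) = 4.0425

4.04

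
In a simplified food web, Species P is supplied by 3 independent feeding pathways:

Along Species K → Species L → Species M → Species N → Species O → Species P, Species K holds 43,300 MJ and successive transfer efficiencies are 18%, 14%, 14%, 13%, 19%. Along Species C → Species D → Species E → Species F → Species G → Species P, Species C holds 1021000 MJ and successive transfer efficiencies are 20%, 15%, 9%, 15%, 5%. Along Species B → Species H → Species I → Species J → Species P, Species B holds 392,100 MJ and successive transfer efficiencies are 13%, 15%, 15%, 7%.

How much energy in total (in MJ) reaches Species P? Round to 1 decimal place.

Via Species K: 43300 × 0.18 × 0.14 × 0.14 × 0.13 × 0.19 = 3.77323128 MJ
Via Species C: 1021000 × 0.2 × 0.15 × 0.09 × 0.15 × 0.05 = 20.67525 MJ
Via Species B: 392100 × 0.13 × 0.15 × 0.15 × 0.07 = 80.282475 MJ
Total at Species P: 3.77323128 + 20.67525 + 80.282475 = 104.73095628 MJ

104.7 MJ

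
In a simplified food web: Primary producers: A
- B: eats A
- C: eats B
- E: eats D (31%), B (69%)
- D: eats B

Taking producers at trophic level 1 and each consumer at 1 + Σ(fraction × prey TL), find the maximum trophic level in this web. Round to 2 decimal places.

B: 1 + 1 = 2
C: 1 + 2 = 3
D: 1 + 2 = 3
E: 1 + (0.31×3 + 0.69×2) = 3.31

3.31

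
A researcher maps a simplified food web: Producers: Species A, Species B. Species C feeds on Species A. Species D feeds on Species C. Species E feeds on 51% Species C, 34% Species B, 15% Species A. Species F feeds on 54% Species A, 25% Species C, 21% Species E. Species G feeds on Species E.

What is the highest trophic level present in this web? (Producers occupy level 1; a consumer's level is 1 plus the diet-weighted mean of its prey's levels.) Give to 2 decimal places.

3.51

Species C: 1 + 1 = 2
Species D: 1 + 2 = 3
Species E: 1 + (0.51×2 + 0.34×1 + 0.15×1) = 2.51
Species F: 1 + (0.54×1 + 0.25×2 + 0.21×2.51) = 2.5671
Species G: 1 + 2.51 = 3.51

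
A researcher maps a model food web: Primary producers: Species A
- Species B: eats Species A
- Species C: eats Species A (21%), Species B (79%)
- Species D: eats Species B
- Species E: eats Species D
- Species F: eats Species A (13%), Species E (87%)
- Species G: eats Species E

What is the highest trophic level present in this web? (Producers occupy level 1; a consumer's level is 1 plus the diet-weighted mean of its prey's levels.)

Species B: 1 + 1 = 2
Species C: 1 + (0.21×1 + 0.79×2) = 2.79
Species D: 1 + 2 = 3
Species E: 1 + 3 = 4
Species F: 1 + (0.13×1 + 0.87×4) = 4.61
Species G: 1 + 4 = 5

5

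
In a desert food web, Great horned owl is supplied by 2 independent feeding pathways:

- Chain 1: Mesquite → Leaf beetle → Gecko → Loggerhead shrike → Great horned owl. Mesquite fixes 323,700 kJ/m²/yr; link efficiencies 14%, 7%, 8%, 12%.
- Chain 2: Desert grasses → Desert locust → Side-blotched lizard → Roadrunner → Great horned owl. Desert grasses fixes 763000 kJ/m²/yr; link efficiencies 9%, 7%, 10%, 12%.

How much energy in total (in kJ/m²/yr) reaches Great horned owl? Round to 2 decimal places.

88.14 kJ/m²/yr

Chain 1: 323700 × 0.14 × 0.07 × 0.08 × 0.12 = 30.453696 kJ/m²/yr
Chain 2: 763000 × 0.09 × 0.07 × 0.1 × 0.12 = 57.6828 kJ/m²/yr
Total at Great horned owl: 30.453696 + 57.6828 = 88.136496 kJ/m²/yr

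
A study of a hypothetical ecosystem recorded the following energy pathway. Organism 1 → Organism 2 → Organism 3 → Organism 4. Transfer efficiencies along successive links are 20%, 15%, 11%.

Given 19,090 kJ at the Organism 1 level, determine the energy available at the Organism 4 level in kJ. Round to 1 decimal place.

Organism 2: 19090 × 0.2 = 3818 kJ
Organism 3: 3818 × 0.15 = 572.7 kJ
Organism 4: 572.7 × 0.11 = 62.997 kJ

63.0 kJ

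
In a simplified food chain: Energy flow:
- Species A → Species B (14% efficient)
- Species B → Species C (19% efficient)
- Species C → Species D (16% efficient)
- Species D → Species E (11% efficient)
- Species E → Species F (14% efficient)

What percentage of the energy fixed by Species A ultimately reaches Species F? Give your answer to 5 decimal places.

Product of link efficiencies: 0.14 × 0.19 × 0.16 × 0.11 × 0.14 = 0.0000655424
As a percentage: 0.0000655424 × 100 = 0.00655%

0.00655%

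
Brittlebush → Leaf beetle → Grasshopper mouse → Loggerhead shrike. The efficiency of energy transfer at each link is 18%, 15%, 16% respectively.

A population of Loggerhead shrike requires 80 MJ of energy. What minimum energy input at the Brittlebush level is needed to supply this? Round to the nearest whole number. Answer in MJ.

18519 MJ

Cumulative transfer efficiency: 0.18 × 0.15 × 0.16 = 0.00432
Brittlebush energy = 80 / 0.00432 = 18519 MJ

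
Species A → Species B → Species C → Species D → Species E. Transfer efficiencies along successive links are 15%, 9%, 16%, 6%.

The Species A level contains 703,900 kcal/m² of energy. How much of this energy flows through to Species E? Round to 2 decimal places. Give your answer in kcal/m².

Species B: 703900 × 0.15 = 105585 kcal/m²
Species C: 105585 × 0.09 = 9502.65 kcal/m²
Species D: 9502.65 × 0.16 = 1520.424 kcal/m²
Species E: 1520.424 × 0.06 = 91.22544 kcal/m²

91.23 kcal/m²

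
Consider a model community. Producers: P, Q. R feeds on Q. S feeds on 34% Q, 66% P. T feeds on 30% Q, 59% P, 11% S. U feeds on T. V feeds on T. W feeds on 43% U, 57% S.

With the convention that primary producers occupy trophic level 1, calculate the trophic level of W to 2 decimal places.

R: 1 + 1 = 2
S: 1 + (0.34×1 + 0.66×1) = 2
T: 1 + (0.3×1 + 0.59×1 + 0.11×2) = 2.11
U: 1 + 2.11 = 3.11
V: 1 + 2.11 = 3.11
W: 1 + (0.43×3.11 + 0.57×2) = 3.4773

3.48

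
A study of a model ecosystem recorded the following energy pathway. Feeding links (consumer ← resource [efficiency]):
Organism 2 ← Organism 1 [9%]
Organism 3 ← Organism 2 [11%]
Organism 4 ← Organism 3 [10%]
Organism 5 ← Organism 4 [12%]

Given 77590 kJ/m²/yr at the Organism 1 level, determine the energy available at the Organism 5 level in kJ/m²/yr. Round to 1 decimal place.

Organism 2: 77590 × 0.09 = 6983.1 kJ/m²/yr
Organism 3: 6983.1 × 0.11 = 768.141 kJ/m²/yr
Organism 4: 768.141 × 0.1 = 76.8141 kJ/m²/yr
Organism 5: 76.8141 × 0.12 = 9.217692 kJ/m²/yr

9.2 kJ/m²/yr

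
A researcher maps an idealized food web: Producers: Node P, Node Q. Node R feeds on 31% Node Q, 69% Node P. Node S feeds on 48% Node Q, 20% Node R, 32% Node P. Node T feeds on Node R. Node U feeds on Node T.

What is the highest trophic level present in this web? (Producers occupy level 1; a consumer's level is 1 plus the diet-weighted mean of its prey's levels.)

4

Node R: 1 + (0.31×1 + 0.69×1) = 2
Node S: 1 + (0.48×1 + 0.2×2 + 0.32×1) = 2.2
Node T: 1 + 2 = 3
Node U: 1 + 3 = 4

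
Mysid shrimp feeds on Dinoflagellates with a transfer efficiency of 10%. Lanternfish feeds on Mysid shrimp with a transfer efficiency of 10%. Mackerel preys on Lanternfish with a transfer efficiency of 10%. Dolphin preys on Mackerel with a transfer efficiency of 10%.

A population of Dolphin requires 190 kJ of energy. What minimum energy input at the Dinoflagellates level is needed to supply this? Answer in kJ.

Cumulative transfer efficiency: 0.1 × 0.1 × 0.1 × 0.1 = 0.0001
Dinoflagellates energy = 190 / 0.0001 = 1900000 kJ

1900000 kJ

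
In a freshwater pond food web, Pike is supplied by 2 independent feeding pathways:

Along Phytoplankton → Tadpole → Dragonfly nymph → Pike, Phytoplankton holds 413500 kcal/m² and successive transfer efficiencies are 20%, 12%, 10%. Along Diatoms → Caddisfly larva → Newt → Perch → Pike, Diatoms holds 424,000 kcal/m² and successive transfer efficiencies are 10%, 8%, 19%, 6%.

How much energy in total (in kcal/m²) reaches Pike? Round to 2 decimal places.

1031.07 kcal/m²

Via Phytoplankton: 413500 × 0.2 × 0.12 × 0.1 = 992.4 kcal/m²
Via Diatoms: 424000 × 0.1 × 0.08 × 0.19 × 0.06 = 38.6688 kcal/m²
Total at Pike: 992.4 + 38.6688 = 1031.0688 kcal/m²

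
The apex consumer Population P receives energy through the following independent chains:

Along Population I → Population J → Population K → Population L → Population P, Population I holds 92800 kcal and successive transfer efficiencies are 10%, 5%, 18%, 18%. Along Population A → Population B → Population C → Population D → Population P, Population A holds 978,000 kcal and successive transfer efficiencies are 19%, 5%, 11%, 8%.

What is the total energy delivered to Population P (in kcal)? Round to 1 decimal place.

96.8 kcal

Via Population I: 92800 × 0.1 × 0.05 × 0.18 × 0.18 = 15.0336 kcal
Via Population A: 978000 × 0.19 × 0.05 × 0.11 × 0.08 = 81.7608 kcal
Total at Population P: 15.0336 + 81.7608 = 96.7944 kcal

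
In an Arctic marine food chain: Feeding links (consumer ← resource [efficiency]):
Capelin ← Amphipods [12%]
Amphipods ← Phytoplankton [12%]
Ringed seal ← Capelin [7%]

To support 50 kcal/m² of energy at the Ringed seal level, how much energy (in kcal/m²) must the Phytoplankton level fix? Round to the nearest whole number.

Cumulative transfer efficiency: 0.12 × 0.12 × 0.07 = 0.001008
Phytoplankton energy = 50 / 0.001008 = 49603 kcal/m²

49603 kcal/m²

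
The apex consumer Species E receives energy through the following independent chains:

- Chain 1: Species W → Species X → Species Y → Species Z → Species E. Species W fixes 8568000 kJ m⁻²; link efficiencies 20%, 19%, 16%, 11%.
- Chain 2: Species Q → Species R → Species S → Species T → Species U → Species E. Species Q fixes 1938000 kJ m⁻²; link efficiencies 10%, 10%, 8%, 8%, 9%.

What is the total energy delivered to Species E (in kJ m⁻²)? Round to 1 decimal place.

5741.4 kJ m⁻²

Chain 1: 8568000 × 0.2 × 0.19 × 0.16 × 0.11 = 5730.2784 kJ m⁻²
Chain 2: 1938000 × 0.1 × 0.1 × 0.08 × 0.08 × 0.09 = 11.16288 kJ m⁻²
Total at Species E: 5730.2784 + 11.16288 = 5741.44128 kJ m⁻²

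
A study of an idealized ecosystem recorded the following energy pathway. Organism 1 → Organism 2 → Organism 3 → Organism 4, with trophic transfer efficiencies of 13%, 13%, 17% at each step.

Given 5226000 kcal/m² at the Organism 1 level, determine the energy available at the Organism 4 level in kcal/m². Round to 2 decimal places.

15014.30 kcal/m²

Organism 2: 5226000 × 0.13 = 679380 kcal/m²
Organism 3: 679380 × 0.13 = 88319.4 kcal/m²
Organism 4: 88319.4 × 0.17 = 15014.298 kcal/m²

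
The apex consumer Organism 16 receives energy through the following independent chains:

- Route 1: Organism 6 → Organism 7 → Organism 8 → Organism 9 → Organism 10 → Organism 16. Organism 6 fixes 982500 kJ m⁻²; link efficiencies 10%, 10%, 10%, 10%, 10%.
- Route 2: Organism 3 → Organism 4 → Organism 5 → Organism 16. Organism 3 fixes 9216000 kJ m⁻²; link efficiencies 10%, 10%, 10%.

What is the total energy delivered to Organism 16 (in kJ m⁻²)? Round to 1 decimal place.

Route 1: 982500 × 0.1 × 0.1 × 0.1 × 0.1 × 0.1 = 9.825 kJ m⁻²
Route 2: 9216000 × 0.1 × 0.1 × 0.1 = 9216 kJ m⁻²
Total at Organism 16: 9.825 + 9216 = 9225.825 kJ m⁻²

9225.8 kJ m⁻²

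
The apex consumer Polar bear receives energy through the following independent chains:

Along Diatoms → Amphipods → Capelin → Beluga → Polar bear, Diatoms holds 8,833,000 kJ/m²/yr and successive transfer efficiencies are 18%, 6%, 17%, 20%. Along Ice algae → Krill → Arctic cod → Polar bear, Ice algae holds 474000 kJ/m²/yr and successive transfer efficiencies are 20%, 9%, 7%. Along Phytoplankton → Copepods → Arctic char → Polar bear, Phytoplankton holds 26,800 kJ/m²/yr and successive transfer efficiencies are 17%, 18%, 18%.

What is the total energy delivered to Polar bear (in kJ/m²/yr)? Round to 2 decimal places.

3988.33 kJ/m²/yr

Via Diatoms: 8833000 × 0.18 × 0.06 × 0.17 × 0.2 = 3243.4776 kJ/m²/yr
Via Ice algae: 474000 × 0.2 × 0.09 × 0.07 = 597.24 kJ/m²/yr
Via Phytoplankton: 26800 × 0.17 × 0.18 × 0.18 = 147.6144 kJ/m²/yr
Total at Polar bear: 3243.4776 + 597.24 + 147.6144 = 3988.332 kJ/m²/yr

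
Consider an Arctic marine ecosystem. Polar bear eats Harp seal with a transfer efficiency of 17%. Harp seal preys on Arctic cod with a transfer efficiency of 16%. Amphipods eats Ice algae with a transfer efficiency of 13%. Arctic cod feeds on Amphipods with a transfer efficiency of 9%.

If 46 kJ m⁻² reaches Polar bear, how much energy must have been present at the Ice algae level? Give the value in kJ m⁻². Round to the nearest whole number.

144545 kJ m⁻²

Cumulative transfer efficiency: 0.13 × 0.09 × 0.16 × 0.17 = 0.00031824
Ice algae energy = 46 / 0.00031824 = 144545 kJ m⁻²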